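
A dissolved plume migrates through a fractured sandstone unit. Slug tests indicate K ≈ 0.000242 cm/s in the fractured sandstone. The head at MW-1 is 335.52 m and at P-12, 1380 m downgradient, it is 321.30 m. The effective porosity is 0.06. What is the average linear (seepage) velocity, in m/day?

Convert K: 0.000242 cm/s × 864 = 0.2091 m/day.
Hydraulic gradient i = (335.52 − 321.30) / 1380 = 14.22 / 1380 = 0.01030.
Darcy flux q = K · i = 0.2091 × 0.01030 = 0.002155 m/day.
Seepage velocity v = q / n_e = 0.002155 / 0.06 = 0.03591 m/day.

0.0359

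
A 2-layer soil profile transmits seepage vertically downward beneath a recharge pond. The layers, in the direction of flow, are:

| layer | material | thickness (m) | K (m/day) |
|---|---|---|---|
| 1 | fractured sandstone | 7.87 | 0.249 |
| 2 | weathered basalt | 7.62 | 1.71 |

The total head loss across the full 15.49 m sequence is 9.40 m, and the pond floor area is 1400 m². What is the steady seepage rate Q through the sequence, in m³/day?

365

Flow is perpendicular to layering, so the layers act in series and the equivalent K is the thickness-weighted harmonic mean.
Total thickness L = 7.87 + 7.62 = 15.49 m.
Σ(b_i/K_i) = 7.87/0.249 + 7.62/1.71 = 36.06 d.
K_eq = L / Σ(b_i/K_i) = 15.49 / 36.06 = 0.4295 m/day.
Q = K_eq · A · (Δh/L) = 0.4295 × 1400 × (9.40/15.49) = 364.9 m³/day.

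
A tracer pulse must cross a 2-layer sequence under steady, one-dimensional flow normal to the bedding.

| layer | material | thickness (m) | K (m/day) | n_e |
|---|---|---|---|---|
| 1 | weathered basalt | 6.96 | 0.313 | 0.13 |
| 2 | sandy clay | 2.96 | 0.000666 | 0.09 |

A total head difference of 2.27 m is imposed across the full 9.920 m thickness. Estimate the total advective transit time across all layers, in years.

With flow normal to the layers, continuity requires the same specific discharge q through every layer.
Σ(b_i/K_i) = 6.96/0.313 + 2.96/0.000666 = 4467 d.
q = Δh / Σ(b_i/K_i) = 2.27 / 4467 = 0.0005082 m/day.
In each layer the seepage velocity is v_i = q/n_i, so the layer transit time is t_i = b_i·n_i / q:
  layer 1 (weathered basalt): t_1 = 6.96 × 0.13 / 0.0005082 = 1780 d
  layer 2 (sandy clay): t_2 = 2.96 × 0.09 / 0.0005082 = 524.2 d
Total t = Σ t_i = 2305 days = 6.310 years.

6.31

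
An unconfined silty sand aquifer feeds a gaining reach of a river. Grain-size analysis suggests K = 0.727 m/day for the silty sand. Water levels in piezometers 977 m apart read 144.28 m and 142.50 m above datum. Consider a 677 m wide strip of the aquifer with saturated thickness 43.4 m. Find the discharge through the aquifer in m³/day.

38.9

Cross-sectional area A = 677 × 43.4 = 29382 m².
Hydraulic gradient i = (144.28 − 142.50) / 977 = 1.78 / 977 = 0.001822.
Darcy's law: Q = K · A · i = 0.7270 × 29382 × 0.001822 = 38.92 m³/day.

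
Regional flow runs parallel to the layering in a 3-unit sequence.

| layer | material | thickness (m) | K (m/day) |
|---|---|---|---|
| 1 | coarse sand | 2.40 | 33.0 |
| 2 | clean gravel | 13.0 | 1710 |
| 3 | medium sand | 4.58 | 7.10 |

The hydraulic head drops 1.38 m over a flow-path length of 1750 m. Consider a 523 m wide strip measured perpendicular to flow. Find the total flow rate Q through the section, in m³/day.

Flow is parallel to layering, so each bed carries its own Darcy discharge and the transmissivities add.
Σ(K_i·b_i) = 33.0×2.40 + 1710×13.0 + 7.10×4.58 = 22342 m²/day.
Hydraulic gradient i = Δh / L = 1.38 / 1750 = 0.0007886.
Q = Σ(K_i·b_i) · W · i = 22342 × 523 × 0.0007886 = 9214 m³/day.

9210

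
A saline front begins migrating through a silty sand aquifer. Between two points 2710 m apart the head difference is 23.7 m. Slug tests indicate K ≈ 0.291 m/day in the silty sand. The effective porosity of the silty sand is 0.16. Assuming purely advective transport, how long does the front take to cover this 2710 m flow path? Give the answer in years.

466

Hydraulic gradient i = Δh / L = 23.7 / 2710 = 0.008745.
Darcy flux q = K · i = 0.2910 × 0.008745 = 0.002545 m/day.
Seepage velocity v = q / n_e = 0.002545 / 0.16 = 0.01591 m/day.
Travel time t = L / v = 2710 / 0.01591 = 1.704e+05 days = 466.5 years.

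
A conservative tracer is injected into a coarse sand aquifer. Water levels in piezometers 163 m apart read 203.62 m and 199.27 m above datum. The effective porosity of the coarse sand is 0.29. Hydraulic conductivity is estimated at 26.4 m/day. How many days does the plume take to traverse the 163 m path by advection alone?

67.1

Hydraulic gradient i = (203.62 − 199.27) / 163 = 4.35 / 163 = 0.02669.
Darcy flux q = K · i = 26.40 × 0.02669 = 0.7045 m/day.
Seepage velocity v = q / n_e = 0.7045 / 0.29 = 2.429 m/day.
Travel time t = L / v = 163 / 2.429 = 67.09 days.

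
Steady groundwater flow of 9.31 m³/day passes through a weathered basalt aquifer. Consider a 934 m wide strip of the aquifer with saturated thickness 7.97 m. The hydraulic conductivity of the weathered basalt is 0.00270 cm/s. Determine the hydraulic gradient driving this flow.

0.000536

Convert K: 0.00270 cm/s × 864 = 2.333 m/day.
Cross-sectional area A = 934 × 7.97 = 7444 m².
From Q = K·A·i, i = Q / (K·A) = 9.31 / (2.333 × 7444) = 0.0005361.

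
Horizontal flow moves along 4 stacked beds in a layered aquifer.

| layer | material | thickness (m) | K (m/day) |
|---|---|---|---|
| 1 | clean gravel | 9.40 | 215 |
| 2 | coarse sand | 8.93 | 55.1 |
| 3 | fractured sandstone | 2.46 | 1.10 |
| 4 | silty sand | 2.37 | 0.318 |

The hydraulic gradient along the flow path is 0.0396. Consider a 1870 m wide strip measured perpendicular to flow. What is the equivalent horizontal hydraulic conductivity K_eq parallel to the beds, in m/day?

Flow is parallel to layering, so each bed carries its own Darcy discharge and the transmissivities add.
Σ(K_i·b_i) = 215×9.40 + 55.1×8.93 + 1.10×2.46 + 0.318×2.37 = 2517 m²/day.
Total thickness b = 23.16 m, so K_eq = Σ(K_i·b_i)/b = 108.7 m/day.

109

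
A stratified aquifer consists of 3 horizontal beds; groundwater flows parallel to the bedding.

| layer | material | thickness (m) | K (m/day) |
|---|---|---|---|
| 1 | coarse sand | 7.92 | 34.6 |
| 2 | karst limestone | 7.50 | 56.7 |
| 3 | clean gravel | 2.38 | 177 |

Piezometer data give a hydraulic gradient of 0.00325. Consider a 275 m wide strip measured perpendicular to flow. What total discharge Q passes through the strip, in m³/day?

Flow is parallel to layering, so each bed carries its own Darcy discharge and the transmissivities add.
Σ(K_i·b_i) = 34.6×7.92 + 56.7×7.50 + 177×2.38 = 1121 m²/day.
Hydraulic gradient i = 0.00325.
Q = Σ(K_i·b_i) · W · i = 1121 × 275 × 0.003250 = 1001 m³/day.

1000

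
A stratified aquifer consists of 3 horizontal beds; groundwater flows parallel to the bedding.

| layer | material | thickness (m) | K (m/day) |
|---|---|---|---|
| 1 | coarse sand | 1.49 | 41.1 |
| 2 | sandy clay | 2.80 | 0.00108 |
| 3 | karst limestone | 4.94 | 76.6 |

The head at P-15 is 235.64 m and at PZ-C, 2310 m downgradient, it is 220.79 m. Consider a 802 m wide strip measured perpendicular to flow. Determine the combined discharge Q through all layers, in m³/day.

Flow is parallel to layering, so each bed carries its own Darcy discharge and the transmissivities add.
Σ(K_i·b_i) = 41.1×1.49 + 0.00108×2.80 + 76.6×4.94 = 439.6 m²/day.
Hydraulic gradient i = (235.64 − 220.79) / 2310 = 14.85 / 2310 = 0.006429.
Q = Σ(K_i·b_i) · W · i = 439.6 × 802 × 0.006429 = 2267 m³/day.

2270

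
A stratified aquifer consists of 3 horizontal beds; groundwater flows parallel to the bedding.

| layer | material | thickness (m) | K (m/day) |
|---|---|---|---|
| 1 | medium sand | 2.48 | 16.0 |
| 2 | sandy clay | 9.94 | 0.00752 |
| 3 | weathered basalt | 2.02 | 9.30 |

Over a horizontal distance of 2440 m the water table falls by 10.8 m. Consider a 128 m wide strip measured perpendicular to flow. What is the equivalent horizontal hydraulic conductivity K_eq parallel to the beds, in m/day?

Flow is parallel to layering, so each bed carries its own Darcy discharge and the transmissivities add.
Σ(K_i·b_i) = 16.0×2.48 + 0.00752×9.94 + 9.30×2.02 = 58.54 m²/day.
Total thickness b = 14.44 m, so K_eq = Σ(K_i·b_i)/b = 4.054 m/day.

4.05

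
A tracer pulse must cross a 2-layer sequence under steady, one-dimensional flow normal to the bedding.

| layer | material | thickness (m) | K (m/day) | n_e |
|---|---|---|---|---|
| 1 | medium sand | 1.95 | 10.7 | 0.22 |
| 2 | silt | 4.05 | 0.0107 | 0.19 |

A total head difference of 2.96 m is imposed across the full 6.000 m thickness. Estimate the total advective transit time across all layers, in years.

0.420

With flow normal to the layers, continuity requires the same specific discharge q through every layer.
Σ(b_i/K_i) = 1.95/10.7 + 4.05/0.0107 = 378.7 d.
q = Δh / Σ(b_i/K_i) = 2.96 / 378.7 = 0.007816 m/day.
In each layer the seepage velocity is v_i = q/n_i, so the layer transit time is t_i = b_i·n_i / q:
  layer 1 (medium sand): t_1 = 1.95 × 0.22 / 0.007816 = 54.88 d
  layer 2 (silt): t_2 = 4.05 × 0.19 / 0.007816 = 98.45 d
Total t = Σ t_i = 153.3 days = 0.4198 years.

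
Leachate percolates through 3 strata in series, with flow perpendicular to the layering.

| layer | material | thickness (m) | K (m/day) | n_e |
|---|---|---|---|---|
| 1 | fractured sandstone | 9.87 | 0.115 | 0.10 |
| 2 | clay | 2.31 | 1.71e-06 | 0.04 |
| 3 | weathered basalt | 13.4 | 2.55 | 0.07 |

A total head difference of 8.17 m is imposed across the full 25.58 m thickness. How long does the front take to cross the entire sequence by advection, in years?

913

With flow normal to the layers, continuity requires the same specific discharge q through every layer.
Σ(b_i/K_i) = 9.87/0.115 + 2.31/1.71e-06 + 13.4/2.55 = 1.351e+06 d.
q = Δh / Σ(b_i/K_i) = 8.17 / 1.351e+06 = 6.048e-06 m/day.
In each layer the seepage velocity is v_i = q/n_i, so the layer transit time is t_i = b_i·n_i / q:
  layer 1 (fractured sandstone): t_1 = 9.87 × 0.10 / 6.048e-06 = 1.632e+05 d
  layer 2 (clay): t_2 = 2.31 × 0.04 / 6.048e-06 = 15279 d
  layer 3 (weathered basalt): t_3 = 13.4 × 0.07 / 6.048e-06 = 1.551e+05 d
Total t = Σ t_i = 3.336e+05 days = 913.3 years.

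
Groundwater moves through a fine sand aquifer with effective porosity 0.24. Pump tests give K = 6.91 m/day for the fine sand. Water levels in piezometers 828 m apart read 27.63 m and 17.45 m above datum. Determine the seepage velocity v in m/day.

Hydraulic gradient i = (27.63 − 17.45) / 828 = 10.18 / 828 = 0.01229.
Darcy flux q = K · i = 6.910 × 0.01229 = 0.08496 m/day.
Seepage velocity v = q / n_e = 0.08496 / 0.24 = 0.3540 m/day.

0.354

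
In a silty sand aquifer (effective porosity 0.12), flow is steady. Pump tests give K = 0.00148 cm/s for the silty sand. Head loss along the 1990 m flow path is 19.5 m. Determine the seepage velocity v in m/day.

Convert K: 0.00148 cm/s × 864 = 1.279 m/day.
Hydraulic gradient i = Δh / L = 19.5 / 1990 = 0.009799.
Darcy flux q = K · i = 1.279 × 0.009799 = 0.01253 m/day.
Seepage velocity v = q / n_e = 0.01253 / 0.12 = 0.1044 m/day.

0.104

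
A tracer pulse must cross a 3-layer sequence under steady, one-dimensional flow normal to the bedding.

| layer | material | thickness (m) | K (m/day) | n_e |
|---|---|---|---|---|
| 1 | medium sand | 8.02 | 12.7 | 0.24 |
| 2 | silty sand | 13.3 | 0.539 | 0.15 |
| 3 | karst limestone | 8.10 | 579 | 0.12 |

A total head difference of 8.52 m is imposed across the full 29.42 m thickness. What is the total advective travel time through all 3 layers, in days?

With flow normal to the layers, continuity requires the same specific discharge q through every layer.
Σ(b_i/K_i) = 8.02/12.7 + 13.3/0.539 + 8.10/579 = 25.32 d.
q = Δh / Σ(b_i/K_i) = 8.52 / 25.32 = 0.3365 m/day.
In each layer the seepage velocity is v_i = q/n_i, so the layer transit time is t_i = b_i·n_i / q:
  layer 1 (medium sand): t_1 = 8.02 × 0.24 / 0.3365 = 5.720 d
  layer 2 (silty sand): t_2 = 13.3 × 0.15 / 0.3365 = 5.929 d
  layer 3 (karst limestone): t_3 = 8.10 × 0.12 / 0.3365 = 2.889 d
Total t = Σ t_i = 14.54 days.

14.5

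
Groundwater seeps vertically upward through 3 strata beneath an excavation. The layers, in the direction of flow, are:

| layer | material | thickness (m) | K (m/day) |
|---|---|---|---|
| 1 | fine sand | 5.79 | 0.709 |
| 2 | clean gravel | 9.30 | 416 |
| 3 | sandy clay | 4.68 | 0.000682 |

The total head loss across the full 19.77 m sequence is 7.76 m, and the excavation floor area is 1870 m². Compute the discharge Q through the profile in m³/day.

2.11

Flow is perpendicular to layering, so the layers act in series and the equivalent K is the thickness-weighted harmonic mean.
Total thickness L = 5.79 + 9.30 + 4.68 = 19.77 m.
Σ(b_i/K_i) = 5.79/0.709 + 9.30/416 + 4.68/0.000682 = 6870 d.
K_eq = L / Σ(b_i/K_i) = 19.77 / 6870 = 0.002878 m/day.
Q = K_eq · A · (Δh/L) = 0.002878 × 1870 × (7.76/19.77) = 2.112 m³/day.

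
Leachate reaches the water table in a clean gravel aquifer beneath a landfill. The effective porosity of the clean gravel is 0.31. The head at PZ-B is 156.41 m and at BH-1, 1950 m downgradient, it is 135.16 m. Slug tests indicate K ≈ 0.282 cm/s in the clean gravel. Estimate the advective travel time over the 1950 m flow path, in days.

Convert K: 0.282 cm/s × 864 = 243.6 m/day.
Hydraulic gradient i = (156.41 − 135.16) / 1950 = 21.25 / 1950 = 0.01090.
Darcy flux q = K · i = 243.6 × 0.01090 = 2.655 m/day.
Seepage velocity v = q / n_e = 2.655 / 0.31 = 8.565 m/day.
Travel time t = L / v = 1950 / 8.565 = 227.7 days.

228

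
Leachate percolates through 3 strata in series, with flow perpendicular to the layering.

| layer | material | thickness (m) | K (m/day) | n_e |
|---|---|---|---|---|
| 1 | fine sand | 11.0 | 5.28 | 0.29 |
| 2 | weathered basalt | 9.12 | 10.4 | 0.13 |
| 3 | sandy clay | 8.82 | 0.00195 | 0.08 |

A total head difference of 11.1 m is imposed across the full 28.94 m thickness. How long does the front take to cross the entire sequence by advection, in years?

5.67

With flow normal to the layers, continuity requires the same specific discharge q through every layer.
Σ(b_i/K_i) = 11.0/5.28 + 9.12/10.4 + 8.82/0.00195 = 4526 d.
q = Δh / Σ(b_i/K_i) = 11.1 / 4526 = 0.002452 m/day.
In each layer the seepage velocity is v_i = q/n_i, so the layer transit time is t_i = b_i·n_i / q:
  layer 1 (fine sand): t_1 = 11.0 × 0.29 / 0.002452 = 1301 d
  layer 2 (weathered basalt): t_2 = 9.12 × 0.13 / 0.002452 = 483.4 d
  layer 3 (sandy clay): t_3 = 8.82 × 0.08 / 0.002452 = 287.7 d
Total t = Σ t_i = 2072 days = 5.672 years.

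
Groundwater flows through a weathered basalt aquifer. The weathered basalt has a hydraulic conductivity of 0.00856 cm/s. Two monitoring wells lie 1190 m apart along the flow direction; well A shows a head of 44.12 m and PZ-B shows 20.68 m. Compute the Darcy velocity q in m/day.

0.146

Convert K: 0.00856 cm/s × 864 = 7.396 m/day.
Hydraulic gradient i = (44.12 − 20.68) / 1190 = 23.44 / 1190 = 0.01970.
Specific discharge q = K · i = 7.396 × 0.01970 = 0.1457 m/day.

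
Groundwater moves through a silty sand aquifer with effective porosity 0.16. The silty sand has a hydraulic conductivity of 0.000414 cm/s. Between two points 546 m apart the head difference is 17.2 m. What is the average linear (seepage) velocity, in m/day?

0.0704

Convert K: 0.000414 cm/s × 864 = 0.3577 m/day.
Hydraulic gradient i = Δh / L = 17.2 / 546 = 0.03150.
Darcy flux q = K · i = 0.3577 × 0.03150 = 0.01127 m/day.
Seepage velocity v = q / n_e = 0.01127 / 0.16 = 0.07043 m/day.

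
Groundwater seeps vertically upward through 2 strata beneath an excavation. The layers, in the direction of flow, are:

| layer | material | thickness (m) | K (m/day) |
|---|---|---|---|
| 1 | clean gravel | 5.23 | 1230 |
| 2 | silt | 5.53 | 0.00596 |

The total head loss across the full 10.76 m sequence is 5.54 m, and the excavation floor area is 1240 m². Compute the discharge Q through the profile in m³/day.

Flow is perpendicular to layering, so the layers act in series and the equivalent K is the thickness-weighted harmonic mean.
Total thickness L = 5.23 + 5.53 = 10.76 m.
Σ(b_i/K_i) = 5.23/1230 + 5.53/0.00596 = 927.9 d.
K_eq = L / Σ(b_i/K_i) = 10.76 / 927.9 = 0.01160 m/day.
Q = K_eq · A · (Δh/L) = 0.01160 × 1240 × (5.54/10.76) = 7.404 m³/day.

7.40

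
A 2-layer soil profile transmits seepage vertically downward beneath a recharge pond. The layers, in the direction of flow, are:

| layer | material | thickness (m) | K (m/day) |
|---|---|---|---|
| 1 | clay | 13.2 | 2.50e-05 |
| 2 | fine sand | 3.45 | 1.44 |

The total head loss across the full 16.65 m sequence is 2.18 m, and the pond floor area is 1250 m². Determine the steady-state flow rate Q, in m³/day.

0.00516

Flow is perpendicular to layering, so the layers act in series and the equivalent K is the thickness-weighted harmonic mean.
Total thickness L = 13.2 + 3.45 = 16.65 m.
Σ(b_i/K_i) = 13.2/2.50e-05 + 3.45/1.44 = 5.280e+05 d.
K_eq = L / Σ(b_i/K_i) = 16.65 / 5.280e+05 = 3.153e-05 m/day.
Q = K_eq · A · (Δh/L) = 3.153e-05 × 1250 × (2.18/16.65) = 0.005161 m³/day.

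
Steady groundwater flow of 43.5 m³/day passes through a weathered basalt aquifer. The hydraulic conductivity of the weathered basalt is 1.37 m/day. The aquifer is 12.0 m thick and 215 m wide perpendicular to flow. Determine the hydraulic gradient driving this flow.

Cross-sectional area A = 215 × 12.0 = 2580 m².
From Q = K·A·i, i = Q / (K·A) = 43.5 / (1.370 × 2580) = 0.01231.

0.0123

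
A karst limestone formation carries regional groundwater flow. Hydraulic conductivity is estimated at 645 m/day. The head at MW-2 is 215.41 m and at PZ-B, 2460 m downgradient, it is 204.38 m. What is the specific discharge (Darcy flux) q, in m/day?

2.89

Hydraulic gradient i = (215.41 − 204.38) / 2460 = 11.03 / 2460 = 0.004484.
Specific discharge q = K · i = 645.0 × 0.004484 = 2.892 m/day.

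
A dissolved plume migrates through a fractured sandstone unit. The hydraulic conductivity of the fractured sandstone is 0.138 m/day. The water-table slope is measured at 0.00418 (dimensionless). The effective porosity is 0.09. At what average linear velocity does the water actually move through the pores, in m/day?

Hydraulic gradient i = 0.00418.
Darcy flux q = K · i = 0.1380 × 0.004180 = 0.0005768 m/day.
Seepage velocity v = q / n_e = 0.0005768 / 0.09 = 0.006409 m/day.

0.00641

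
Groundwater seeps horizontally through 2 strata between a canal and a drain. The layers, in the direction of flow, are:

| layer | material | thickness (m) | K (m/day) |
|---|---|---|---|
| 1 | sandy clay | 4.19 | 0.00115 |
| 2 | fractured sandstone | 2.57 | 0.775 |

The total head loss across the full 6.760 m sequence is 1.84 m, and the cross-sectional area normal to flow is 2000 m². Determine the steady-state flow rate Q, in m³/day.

1.01

Flow is perpendicular to layering, so the layers act in series and the equivalent K is the thickness-weighted harmonic mean.
Total thickness L = 4.19 + 2.57 = 6.760 m.
Σ(b_i/K_i) = 4.19/0.00115 + 2.57/0.775 = 3647 d.
K_eq = L / Σ(b_i/K_i) = 6.760 / 3647 = 0.001854 m/day.
Q = K_eq · A · (Δh/L) = 0.001854 × 2000 × (1.84/6.760) = 1.009 m³/day.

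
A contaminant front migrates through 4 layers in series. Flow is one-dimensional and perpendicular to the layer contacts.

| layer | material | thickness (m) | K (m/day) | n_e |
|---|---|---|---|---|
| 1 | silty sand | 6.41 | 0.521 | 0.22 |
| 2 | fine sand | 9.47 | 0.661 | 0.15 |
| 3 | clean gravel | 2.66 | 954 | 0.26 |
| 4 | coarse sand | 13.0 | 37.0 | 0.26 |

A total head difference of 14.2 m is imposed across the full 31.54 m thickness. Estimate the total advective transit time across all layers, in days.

13.1

With flow normal to the layers, continuity requires the same specific discharge q through every layer.
Σ(b_i/K_i) = 6.41/0.521 + 9.47/0.661 + 2.66/954 + 13.0/37.0 = 26.98 d.
q = Δh / Σ(b_i/K_i) = 14.2 / 26.98 = 0.5262 m/day.
In each layer the seepage velocity is v_i = q/n_i, so the layer transit time is t_i = b_i·n_i / q:
  layer 1 (silty sand): t_1 = 6.41 × 0.22 / 0.5262 = 2.680 d
  layer 2 (fine sand): t_2 = 9.47 × 0.15 / 0.5262 = 2.699 d
  layer 3 (clean gravel): t_3 = 2.66 × 0.26 / 0.5262 = 1.314 d
  layer 4 (coarse sand): t_4 = 13.0 × 0.26 / 0.5262 = 6.423 d
Total t = Σ t_i = 13.12 days.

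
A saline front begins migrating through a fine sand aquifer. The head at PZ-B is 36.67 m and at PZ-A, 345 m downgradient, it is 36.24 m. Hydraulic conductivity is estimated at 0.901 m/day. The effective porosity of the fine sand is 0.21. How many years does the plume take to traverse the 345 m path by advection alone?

177

Hydraulic gradient i = (36.67 − 36.24) / 345 = 0.43 / 345 = 0.001246.
Darcy flux q = K · i = 0.9010 × 0.001246 = 0.001123 m/day.
Seepage velocity v = q / n_e = 0.001123 / 0.21 = 0.005348 m/day.
Travel time t = L / v = 345 / 0.005348 = 64516 days = 176.6 years.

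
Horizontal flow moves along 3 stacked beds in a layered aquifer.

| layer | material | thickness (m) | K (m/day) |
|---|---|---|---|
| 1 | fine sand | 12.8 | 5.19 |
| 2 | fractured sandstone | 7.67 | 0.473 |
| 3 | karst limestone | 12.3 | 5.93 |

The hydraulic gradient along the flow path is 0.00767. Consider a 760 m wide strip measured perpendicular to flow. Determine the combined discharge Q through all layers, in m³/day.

Flow is parallel to layering, so each bed carries its own Darcy discharge and the transmissivities add.
Σ(K_i·b_i) = 5.19×12.8 + 0.473×7.67 + 5.93×12.3 = 143.0 m²/day.
Hydraulic gradient i = 0.00767.
Q = Σ(K_i·b_i) · W · i = 143.0 × 760 × 0.007670 = 833.6 m³/day.

834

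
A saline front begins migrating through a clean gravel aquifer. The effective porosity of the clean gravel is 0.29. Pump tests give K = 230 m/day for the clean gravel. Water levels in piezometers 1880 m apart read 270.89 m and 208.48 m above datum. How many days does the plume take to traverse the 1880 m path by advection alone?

71.4

Hydraulic gradient i = (270.89 − 208.48) / 1880 = 62.41 / 1880 = 0.03320.
Darcy flux q = K · i = 230.0 × 0.03320 = 7.635 m/day.
Seepage velocity v = q / n_e = 7.635 / 0.29 = 26.33 m/day.
Travel time t = L / v = 1880 / 26.33 = 71.41 days.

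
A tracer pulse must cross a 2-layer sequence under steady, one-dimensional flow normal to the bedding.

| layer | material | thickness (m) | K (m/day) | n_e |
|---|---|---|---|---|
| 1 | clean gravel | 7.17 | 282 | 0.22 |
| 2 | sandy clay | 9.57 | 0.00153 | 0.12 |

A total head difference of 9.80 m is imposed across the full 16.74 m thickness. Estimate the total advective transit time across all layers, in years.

4.76

With flow normal to the layers, continuity requires the same specific discharge q through every layer.
Σ(b_i/K_i) = 7.17/282 + 9.57/0.00153 = 6255 d.
q = Δh / Σ(b_i/K_i) = 9.80 / 6255 = 0.001567 m/day.
In each layer the seepage velocity is v_i = q/n_i, so the layer transit time is t_i = b_i·n_i / q:
  layer 1 (clean gravel): t_1 = 7.17 × 0.22 / 0.001567 = 1007 d
  layer 2 (sandy clay): t_2 = 9.57 × 0.12 / 0.001567 = 733.0 d
Total t = Σ t_i = 1740 days = 4.763 years.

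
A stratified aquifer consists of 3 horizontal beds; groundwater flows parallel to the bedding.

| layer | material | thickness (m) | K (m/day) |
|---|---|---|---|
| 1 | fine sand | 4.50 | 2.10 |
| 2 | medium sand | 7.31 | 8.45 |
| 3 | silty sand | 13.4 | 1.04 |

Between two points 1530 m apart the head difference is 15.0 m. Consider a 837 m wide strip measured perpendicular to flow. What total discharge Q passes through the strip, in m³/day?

Flow is parallel to layering, so each bed carries its own Darcy discharge and the transmissivities add.
Σ(K_i·b_i) = 2.10×4.50 + 8.45×7.31 + 1.04×13.4 = 85.16 m²/day.
Hydraulic gradient i = Δh / L = 15.0 / 1530 = 0.009804.
Q = Σ(K_i·b_i) · W · i = 85.16 × 837 × 0.009804 = 698.8 m³/day.

699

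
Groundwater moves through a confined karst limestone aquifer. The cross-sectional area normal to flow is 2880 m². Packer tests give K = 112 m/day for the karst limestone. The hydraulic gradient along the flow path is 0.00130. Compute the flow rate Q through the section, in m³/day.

419

Hydraulic gradient i = 0.00130.
Darcy's law: Q = K · A · i = 112.0 × 2880 × 0.001300 = 419.3 m³/day.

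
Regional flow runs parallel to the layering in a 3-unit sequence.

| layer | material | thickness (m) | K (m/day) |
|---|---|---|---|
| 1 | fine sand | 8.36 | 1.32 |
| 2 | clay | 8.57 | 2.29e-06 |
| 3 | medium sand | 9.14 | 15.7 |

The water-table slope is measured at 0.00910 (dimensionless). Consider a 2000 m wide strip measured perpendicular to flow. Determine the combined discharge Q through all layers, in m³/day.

2810

Flow is parallel to layering, so each bed carries its own Darcy discharge and the transmissivities add.
Σ(K_i·b_i) = 1.32×8.36 + 2.29e-06×8.57 + 15.7×9.14 = 154.5 m²/day.
Hydraulic gradient i = 0.00910.
Q = Σ(K_i·b_i) · W · i = 154.5 × 2000 × 0.009100 = 2813 m³/day.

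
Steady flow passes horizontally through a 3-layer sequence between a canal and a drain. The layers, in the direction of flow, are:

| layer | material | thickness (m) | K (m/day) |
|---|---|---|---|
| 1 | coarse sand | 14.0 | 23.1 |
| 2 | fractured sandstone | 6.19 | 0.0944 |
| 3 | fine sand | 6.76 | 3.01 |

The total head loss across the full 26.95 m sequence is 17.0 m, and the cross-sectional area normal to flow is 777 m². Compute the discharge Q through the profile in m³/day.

193

Flow is perpendicular to layering, so the layers act in series and the equivalent K is the thickness-weighted harmonic mean.
Total thickness L = 14.0 + 6.19 + 6.76 = 26.95 m.
Σ(b_i/K_i) = 14.0/23.1 + 6.19/0.0944 + 6.76/3.01 = 68.42 d.
K_eq = L / Σ(b_i/K_i) = 26.95 / 68.42 = 0.3939 m/day.
Q = K_eq · A · (Δh/L) = 0.3939 × 777 × (17.0/26.95) = 193.0 m³/day.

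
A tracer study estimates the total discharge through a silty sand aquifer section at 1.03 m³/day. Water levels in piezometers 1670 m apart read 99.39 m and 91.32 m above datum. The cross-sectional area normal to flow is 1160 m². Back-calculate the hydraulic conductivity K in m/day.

0.184

Hydraulic gradient i = (99.39 − 91.32) / 1670 = 8.07 / 1670 = 0.004832.
From Q = K·A·i, K = Q / (A·i) = 1.03 / (1160 × 0.004832) = 0.1837 m/day.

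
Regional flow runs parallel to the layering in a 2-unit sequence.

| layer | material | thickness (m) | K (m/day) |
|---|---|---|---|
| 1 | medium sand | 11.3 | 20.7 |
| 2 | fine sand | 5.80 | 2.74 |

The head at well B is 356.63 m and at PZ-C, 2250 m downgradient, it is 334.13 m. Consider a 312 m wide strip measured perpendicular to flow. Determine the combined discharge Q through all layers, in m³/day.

779

Flow is parallel to layering, so each bed carries its own Darcy discharge and the transmissivities add.
Σ(K_i·b_i) = 20.7×11.3 + 2.74×5.80 = 249.8 m²/day.
Hydraulic gradient i = (356.63 − 334.13) / 2250 = 22.5 / 2250 = 0.01000.
Q = Σ(K_i·b_i) · W · i = 249.8 × 312 × 0.01000 = 779.4 m³/day.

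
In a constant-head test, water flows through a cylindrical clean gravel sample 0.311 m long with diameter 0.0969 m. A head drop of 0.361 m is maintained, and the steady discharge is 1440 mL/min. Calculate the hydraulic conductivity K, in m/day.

Cross-sectional area A = π·(d/2)² = π × (0.0969/2)² = 0.007375 m².
Convert discharge: 1440 mL/min = 2.400e-05 m³/s.
Darcy's law rearranged: K = Q·L / (A·Δh) = 2.400e-05 × 0.311 / (0.007375 × 0.361) = 0.002804 m/s = 242.2 m/day.

242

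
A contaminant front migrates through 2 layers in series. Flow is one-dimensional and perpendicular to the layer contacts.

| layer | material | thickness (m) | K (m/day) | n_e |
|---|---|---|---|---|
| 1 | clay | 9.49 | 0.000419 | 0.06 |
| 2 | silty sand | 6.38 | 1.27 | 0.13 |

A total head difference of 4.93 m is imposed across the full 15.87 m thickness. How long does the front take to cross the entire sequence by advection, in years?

17.6

With flow normal to the layers, continuity requires the same specific discharge q through every layer.
Σ(b_i/K_i) = 9.49/0.000419 + 6.38/1.27 = 22654 d.
q = Δh / Σ(b_i/K_i) = 4.93 / 22654 = 0.0002176 m/day.
In each layer the seepage velocity is v_i = q/n_i, so the layer transit time is t_i = b_i·n_i / q:
  layer 1 (clay): t_1 = 9.49 × 0.06 / 0.0002176 = 2616 d
  layer 2 (silty sand): t_2 = 6.38 × 0.13 / 0.0002176 = 3811 d
Total t = Σ t_i = 6428 days = 17.60 years.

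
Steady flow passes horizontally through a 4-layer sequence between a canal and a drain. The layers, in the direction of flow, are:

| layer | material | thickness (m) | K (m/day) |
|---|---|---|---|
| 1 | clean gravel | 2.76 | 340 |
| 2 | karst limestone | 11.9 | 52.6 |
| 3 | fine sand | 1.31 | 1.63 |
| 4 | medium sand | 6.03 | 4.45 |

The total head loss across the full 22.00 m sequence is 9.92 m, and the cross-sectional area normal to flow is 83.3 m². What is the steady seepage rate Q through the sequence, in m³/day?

Flow is perpendicular to layering, so the layers act in series and the equivalent K is the thickness-weighted harmonic mean.
Total thickness L = 2.76 + 11.9 + 1.31 + 6.03 = 22.00 m.
Σ(b_i/K_i) = 2.76/340 + 11.9/52.6 + 1.31/1.63 + 6.03/4.45 = 2.393 d.
K_eq = L / Σ(b_i/K_i) = 22.00 / 2.393 = 9.193 m/day.
Q = K_eq · A · (Δh/L) = 9.193 × 83.3 × (9.92/22.00) = 345.3 m³/day.

345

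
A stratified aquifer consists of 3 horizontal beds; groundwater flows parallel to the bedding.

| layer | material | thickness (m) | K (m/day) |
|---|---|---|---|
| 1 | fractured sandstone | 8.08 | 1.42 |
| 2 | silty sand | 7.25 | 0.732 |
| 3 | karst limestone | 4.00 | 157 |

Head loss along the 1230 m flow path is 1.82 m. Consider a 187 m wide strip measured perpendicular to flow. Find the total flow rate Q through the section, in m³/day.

Flow is parallel to layering, so each bed carries its own Darcy discharge and the transmissivities add.
Σ(K_i·b_i) = 1.42×8.08 + 0.732×7.25 + 157×4.00 = 644.8 m²/day.
Hydraulic gradient i = Δh / L = 1.82 / 1230 = 0.001480.
Q = Σ(K_i·b_i) · W · i = 644.8 × 187 × 0.001480 = 178.4 m³/day.

178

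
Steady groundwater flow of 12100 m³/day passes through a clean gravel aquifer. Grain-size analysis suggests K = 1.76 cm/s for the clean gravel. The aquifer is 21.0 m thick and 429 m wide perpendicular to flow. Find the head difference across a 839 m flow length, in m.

Convert K: 1.76 cm/s × 864 = 1521 m/day.
Cross-sectional area A = 429 × 21.0 = 9009 m².
From Q = K·A·i, i = Q / (K·A) = 12100 / (1521 × 9009) = 0.0008832.
Head loss Δh = i · L = 0.0008832 × 839 = 0.7410 m.

0.741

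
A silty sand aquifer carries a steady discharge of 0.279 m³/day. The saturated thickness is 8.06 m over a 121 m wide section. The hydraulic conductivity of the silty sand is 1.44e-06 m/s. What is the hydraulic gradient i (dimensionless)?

Convert K: 1.44e-06 m/s × 86400 = 0.1244 m/day.
Cross-sectional area A = 121 × 8.06 = 975.3 m².
From Q = K·A·i, i = Q / (K·A) = 0.279 / (0.1244 × 975.3) = 0.002299.

0.00230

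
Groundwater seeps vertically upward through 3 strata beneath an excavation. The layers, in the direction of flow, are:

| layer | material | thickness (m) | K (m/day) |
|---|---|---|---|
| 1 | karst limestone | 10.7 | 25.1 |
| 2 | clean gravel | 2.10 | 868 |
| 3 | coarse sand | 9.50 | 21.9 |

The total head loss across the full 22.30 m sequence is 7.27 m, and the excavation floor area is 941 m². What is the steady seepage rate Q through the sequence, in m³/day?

7930

Flow is perpendicular to layering, so the layers act in series and the equivalent K is the thickness-weighted harmonic mean.
Total thickness L = 10.7 + 2.10 + 9.50 = 22.30 m.
Σ(b_i/K_i) = 10.7/25.1 + 2.10/868 + 9.50/21.9 = 0.8625 d.
K_eq = L / Σ(b_i/K_i) = 22.30 / 0.8625 = 25.85 m/day.
Q = K_eq · A · (Δh/L) = 25.85 × 941 × (7.27/22.30) = 7932 m³/day.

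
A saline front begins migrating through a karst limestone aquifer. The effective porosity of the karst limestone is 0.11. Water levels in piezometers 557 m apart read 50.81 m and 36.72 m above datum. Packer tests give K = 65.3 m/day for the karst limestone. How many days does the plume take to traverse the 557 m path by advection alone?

37.1

Hydraulic gradient i = (50.81 − 36.72) / 557 = 14.09 / 557 = 0.02530.
Darcy flux q = K · i = 65.30 × 0.02530 = 1.652 m/day.
Seepage velocity v = q / n_e = 1.652 / 0.11 = 15.02 m/day.
Travel time t = L / v = 557 / 15.02 = 37.09 days.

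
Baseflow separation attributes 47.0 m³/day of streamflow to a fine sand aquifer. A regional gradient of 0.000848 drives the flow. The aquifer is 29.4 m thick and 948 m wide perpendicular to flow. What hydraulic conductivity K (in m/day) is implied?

Cross-sectional area A = 948 × 29.4 = 27871 m².
Hydraulic gradient i = 0.000848.
From Q = K·A·i, K = Q / (A·i) = 47.0 / (27871 × 0.0008480) = 1.989 m/day.

1.99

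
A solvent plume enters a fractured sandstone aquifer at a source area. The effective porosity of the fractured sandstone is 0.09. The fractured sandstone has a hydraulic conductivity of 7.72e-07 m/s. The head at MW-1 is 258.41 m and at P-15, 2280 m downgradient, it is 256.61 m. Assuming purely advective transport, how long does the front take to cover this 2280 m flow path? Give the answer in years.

Convert K: 7.72e-07 m/s × 86400 = 0.06670 m/day.
Hydraulic gradient i = (258.41 − 256.61) / 2280 = 1.8 / 2280 = 0.0007895.
Darcy flux q = K · i = 0.06670 × 0.0007895 = 5.266e-05 m/day.
Seepage velocity v = q / n_e = 5.266e-05 / 0.09 = 0.0005851 m/day.
Travel time t = L / v = 2280 / 0.0005851 = 3.897e+06 days = 10669 years.

10700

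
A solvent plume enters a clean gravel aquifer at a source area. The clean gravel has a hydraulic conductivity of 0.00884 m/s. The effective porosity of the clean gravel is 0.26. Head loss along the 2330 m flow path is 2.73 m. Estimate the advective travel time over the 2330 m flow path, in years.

1.85

Convert K: 0.00884 m/s × 86400 = 763.8 m/day.
Hydraulic gradient i = Δh / L = 2.73 / 2330 = 0.001172.
Darcy flux q = K · i = 763.8 × 0.001172 = 0.8949 m/day.
Seepage velocity v = q / n_e = 0.8949 / 0.26 = 3.442 m/day.
Travel time t = L / v = 2330 / 3.442 = 676.9 days = 1.853 years.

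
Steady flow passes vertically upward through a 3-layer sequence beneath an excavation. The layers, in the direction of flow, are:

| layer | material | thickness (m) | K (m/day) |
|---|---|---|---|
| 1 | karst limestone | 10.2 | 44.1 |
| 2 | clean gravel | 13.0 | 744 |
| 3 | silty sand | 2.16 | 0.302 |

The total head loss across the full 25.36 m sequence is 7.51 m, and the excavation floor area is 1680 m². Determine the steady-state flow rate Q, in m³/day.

Flow is perpendicular to layering, so the layers act in series and the equivalent K is the thickness-weighted harmonic mean.
Total thickness L = 10.2 + 13.0 + 2.16 = 25.36 m.
Σ(b_i/K_i) = 10.2/44.1 + 13.0/744 + 2.16/0.302 = 7.401 d.
K_eq = L / Σ(b_i/K_i) = 25.36 / 7.401 = 3.427 m/day.
Q = K_eq · A · (Δh/L) = 3.427 × 1680 × (7.51/25.36) = 1705 m³/day.

1700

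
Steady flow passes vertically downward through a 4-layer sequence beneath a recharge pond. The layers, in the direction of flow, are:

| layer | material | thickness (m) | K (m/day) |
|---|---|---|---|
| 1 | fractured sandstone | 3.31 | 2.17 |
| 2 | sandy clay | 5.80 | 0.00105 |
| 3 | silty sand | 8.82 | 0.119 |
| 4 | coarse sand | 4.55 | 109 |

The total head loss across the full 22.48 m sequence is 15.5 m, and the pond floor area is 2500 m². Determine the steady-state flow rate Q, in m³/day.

Flow is perpendicular to layering, so the layers act in series and the equivalent K is the thickness-weighted harmonic mean.
Total thickness L = 3.31 + 5.80 + 8.82 + 4.55 = 22.48 m.
Σ(b_i/K_i) = 3.31/2.17 + 5.80/0.00105 + 8.82/0.119 + 4.55/109 = 5599 d.
K_eq = L / Σ(b_i/K_i) = 22.48 / 5599 = 0.004015 m/day.
Q = K_eq · A · (Δh/L) = 0.004015 × 2500 × (15.5/22.48) = 6.920 m³/day.

6.92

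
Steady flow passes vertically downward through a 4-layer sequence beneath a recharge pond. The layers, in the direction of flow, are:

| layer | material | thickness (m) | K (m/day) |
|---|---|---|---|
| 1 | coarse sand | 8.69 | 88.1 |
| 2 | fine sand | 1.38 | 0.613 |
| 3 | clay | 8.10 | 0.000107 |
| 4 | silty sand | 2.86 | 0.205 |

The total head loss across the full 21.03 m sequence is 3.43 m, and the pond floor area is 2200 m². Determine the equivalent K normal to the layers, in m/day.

0.000278

Flow is perpendicular to layering, so the layers act in series and the equivalent K is the thickness-weighted harmonic mean.
Total thickness L = 8.69 + 1.38 + 8.10 + 2.86 = 21.03 m.
Σ(b_i/K_i) = 8.69/88.1 + 1.38/0.613 + 8.10/0.000107 + 2.86/0.205 = 75717 d.
K_eq = L / Σ(b_i/K_i) = 21.03 / 75717 = 0.0002777 m/day.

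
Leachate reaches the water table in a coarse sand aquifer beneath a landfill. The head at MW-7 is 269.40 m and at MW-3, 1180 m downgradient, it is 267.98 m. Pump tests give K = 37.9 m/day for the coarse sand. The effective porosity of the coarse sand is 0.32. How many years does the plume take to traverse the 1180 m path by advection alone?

Hydraulic gradient i = (269.40 − 267.98) / 1180 = 1.42 / 1180 = 0.001203.
Darcy flux q = K · i = 37.90 × 0.001203 = 0.04561 m/day.
Seepage velocity v = q / n_e = 0.04561 / 0.32 = 0.1425 m/day.
Travel time t = L / v = 1180 / 0.1425 = 8279 days = 22.67 years.

22.7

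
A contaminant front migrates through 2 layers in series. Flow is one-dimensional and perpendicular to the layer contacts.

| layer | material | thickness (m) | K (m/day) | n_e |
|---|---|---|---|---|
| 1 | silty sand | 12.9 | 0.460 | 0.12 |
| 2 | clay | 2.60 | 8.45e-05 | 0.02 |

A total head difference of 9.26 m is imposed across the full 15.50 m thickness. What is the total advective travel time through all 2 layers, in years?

14.6

With flow normal to the layers, continuity requires the same specific discharge q through every layer.
Σ(b_i/K_i) = 12.9/0.460 + 2.60/8.45e-05 = 30797 d.
q = Δh / Σ(b_i/K_i) = 9.26 / 30797 = 0.0003007 m/day.
In each layer the seepage velocity is v_i = q/n_i, so the layer transit time is t_i = b_i·n_i / q:
  layer 1 (silty sand): t_1 = 12.9 × 0.12 / 0.0003007 = 5148 d
  layer 2 (clay): t_2 = 2.60 × 0.02 / 0.0003007 = 172.9 d
Total t = Σ t_i = 5321 days = 14.57 years.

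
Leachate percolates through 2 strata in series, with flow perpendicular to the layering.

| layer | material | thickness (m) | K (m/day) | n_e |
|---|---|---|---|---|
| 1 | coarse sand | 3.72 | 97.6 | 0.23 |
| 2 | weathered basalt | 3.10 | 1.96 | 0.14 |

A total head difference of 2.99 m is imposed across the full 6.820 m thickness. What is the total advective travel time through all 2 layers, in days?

With flow normal to the layers, continuity requires the same specific discharge q through every layer.
Σ(b_i/K_i) = 3.72/97.6 + 3.10/1.96 = 1.620 d.
q = Δh / Σ(b_i/K_i) = 2.99 / 1.620 = 1.846 m/day.
In each layer the seepage velocity is v_i = q/n_i, so the layer transit time is t_i = b_i·n_i / q:
  layer 1 (coarse sand): t_1 = 3.72 × 0.23 / 1.846 = 0.4635 d
  layer 2 (weathered basalt): t_2 = 3.10 × 0.14 / 1.846 = 0.2351 d
Total t = Σ t_i = 0.6986 days.

0.699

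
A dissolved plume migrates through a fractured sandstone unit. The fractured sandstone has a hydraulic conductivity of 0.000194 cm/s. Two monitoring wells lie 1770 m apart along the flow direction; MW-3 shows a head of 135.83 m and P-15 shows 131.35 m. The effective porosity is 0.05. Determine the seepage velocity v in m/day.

0.00848

Convert K: 0.000194 cm/s × 864 = 0.1676 m/day.
Hydraulic gradient i = (135.83 − 131.35) / 1770 = 4.48 / 1770 = 0.002531.
Darcy flux q = K · i = 0.1676 × 0.002531 = 0.0004242 m/day.
Seepage velocity v = q / n_e = 0.0004242 / 0.05 = 0.008485 m/day.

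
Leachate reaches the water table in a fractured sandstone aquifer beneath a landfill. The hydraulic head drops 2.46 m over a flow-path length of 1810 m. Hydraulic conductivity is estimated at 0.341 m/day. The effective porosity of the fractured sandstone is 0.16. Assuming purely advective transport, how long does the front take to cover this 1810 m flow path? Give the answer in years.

Hydraulic gradient i = Δh / L = 2.46 / 1810 = 0.001359.
Darcy flux q = K · i = 0.3410 × 0.001359 = 0.0004635 m/day.
Seepage velocity v = q / n_e = 0.0004635 / 0.16 = 0.002897 m/day.
Travel time t = L / v = 1810 / 0.002897 = 6.249e+05 days = 1711 years.

1710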